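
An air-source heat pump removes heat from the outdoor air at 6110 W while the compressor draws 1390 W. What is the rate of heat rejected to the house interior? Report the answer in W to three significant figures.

For a cyclic device the first law requires Q̇_H = Q̇_C + Ẇ.
Q̇_H = Q̇_C + Ẇ = 7500 W.

7500 W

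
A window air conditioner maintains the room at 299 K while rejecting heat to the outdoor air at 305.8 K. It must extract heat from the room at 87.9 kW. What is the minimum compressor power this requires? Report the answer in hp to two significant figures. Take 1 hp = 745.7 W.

The reservoir spacing is ΔT = 305.8 − 299 = 6.800 K.
COP_Carnot = T_C/ΔT = 299.00/6.800 = 43.97.
Ẇ_min = Q̇/COP_Carnot = 87.90/43.97 = 1.999 kW = 2.681 hp.

2.7 hp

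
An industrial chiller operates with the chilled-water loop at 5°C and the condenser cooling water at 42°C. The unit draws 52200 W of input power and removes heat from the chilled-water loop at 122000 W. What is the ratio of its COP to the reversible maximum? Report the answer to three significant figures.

COP_actual = Q̇_C/Ẇ = 122000/52200 = 2.337.
In absolute terms T_C = 278.15 K and T_H = 315.15 K, so ΔT = 37.00 K.
COP_Carnot = T_C/ΔT = 278.15/37.00 = 7.518.
η_II = COP_actual/COP_Carnot = 2.337/7.518 = 0.3109.

0.311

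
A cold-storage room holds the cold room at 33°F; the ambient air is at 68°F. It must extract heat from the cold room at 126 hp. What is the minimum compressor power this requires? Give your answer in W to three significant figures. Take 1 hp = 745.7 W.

In absolute terms T_C = 273.71 K and T_H = 293.15 K, so ΔT = 19.44 K.
COP_Carnot = T_C/ΔT = 273.71/19.44 = 14.08.
Ẇ_min = Q̇/COP_Carnot = 126.0/14.08 = 8.951 hp = 6675 W.

6670 W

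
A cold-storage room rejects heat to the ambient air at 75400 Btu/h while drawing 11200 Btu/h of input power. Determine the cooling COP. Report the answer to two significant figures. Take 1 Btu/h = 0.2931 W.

5.7

The first law gives Q̇_H = Q̇_C + Ẇ, so the three rates are Q̇_C = 64200, Q̇_H = 75400, Ẇ = 11200 Btu/h.
COP_R = Q̇_C/Ẇ = 64200/11200 = 5.732.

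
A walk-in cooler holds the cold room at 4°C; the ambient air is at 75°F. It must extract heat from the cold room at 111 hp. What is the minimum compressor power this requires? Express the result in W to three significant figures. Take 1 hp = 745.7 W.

In absolute terms T_C = 277.15 K and T_H = 297.04 K, so ΔT = 19.89 K.
COP_Carnot = T_C/ΔT = 277.15/19.89 = 13.93.
Ẇ_min = Q̇/COP_Carnot = 111.0/13.93 = 7.966 hp = 5940 W.

5940 W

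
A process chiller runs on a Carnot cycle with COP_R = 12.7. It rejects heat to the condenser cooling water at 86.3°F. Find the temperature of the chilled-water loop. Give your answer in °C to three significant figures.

8.03 °C

For a Carnot refrigerator COP_R = T_C/(T_H − T_C), so T_C = COP·T_H/(1 + COP).
With T_H = 303.32 K, T_C = 12.7 × 303.32/13.70 = 281.18 K.
Converting, 281.18 K = 8.03°C.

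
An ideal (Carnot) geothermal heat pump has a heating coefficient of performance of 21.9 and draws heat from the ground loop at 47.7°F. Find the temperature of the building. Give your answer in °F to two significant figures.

72 °F

COP_HP = T_H/(T_H − T_C) rearranges to T_H = COP·T_C/(COP − 1).
With T_C = 281.87 K, T_H = 21.9 × 281.87/20.90 = 295.36 K.
Converting, 295.36 K = 71.98°F.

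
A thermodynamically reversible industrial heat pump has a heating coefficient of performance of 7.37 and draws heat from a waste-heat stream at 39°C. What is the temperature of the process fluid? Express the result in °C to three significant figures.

88.0 °C

COP_HP = T_H/(T_H − T_C) rearranges to T_H = COP·T_C/(COP − 1).
With T_C = 312.15 K, T_H = 7.37 × 312.15/6.370 = 361.15 K.
Converting, 361.15 K = 88.00°C.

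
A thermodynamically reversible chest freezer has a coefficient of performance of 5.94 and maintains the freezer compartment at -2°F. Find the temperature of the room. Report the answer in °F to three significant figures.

75.0 °F

COP_R = T_C/(T_H − T_C) gives T_H − T_C = T_C/COP.
With T_C = 254.26 K, T_H = 254.26 × (1 + 1/5.94) = 297.07 K.
Converting, 297.07 K = 75.05°F.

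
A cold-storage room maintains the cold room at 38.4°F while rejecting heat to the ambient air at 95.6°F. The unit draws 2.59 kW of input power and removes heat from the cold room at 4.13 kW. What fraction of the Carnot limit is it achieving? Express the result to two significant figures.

COP_actual = Q̇_C/Ẇ = 4.130/2.590 = 1.595.
In absolute terms T_C = 276.71 K and T_H = 308.48 K, so ΔT = 31.78 K.
COP_Carnot = T_C/ΔT = 276.71/31.78 = 8.708.
η_II = COP_actual/COP_Carnot = 1.595/8.708 = 0.1831.

0.18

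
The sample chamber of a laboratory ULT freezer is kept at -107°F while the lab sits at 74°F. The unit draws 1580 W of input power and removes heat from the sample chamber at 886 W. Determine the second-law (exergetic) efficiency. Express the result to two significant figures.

COP_actual = Q̇_C/Ẇ = 886.0/1580 = 0.5608.
In absolute terms T_C = 195.93 K and T_H = 296.48 K, so ΔT = 100.6 K.
COP_Carnot = T_C/ΔT = 195.93/100.6 = 1.948.
η_II = COP_actual/COP_Carnot = 0.5608/1.948 = 0.2878.

0.29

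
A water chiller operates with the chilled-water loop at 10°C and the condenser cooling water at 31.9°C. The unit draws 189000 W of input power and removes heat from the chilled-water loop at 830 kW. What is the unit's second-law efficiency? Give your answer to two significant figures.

0.34

Converting, Q̇_C = 830.0 kW = 830000 W, so COP_actual = Q̇_C/Ẇ = 830000/189000 = 4.392.
In absolute terms T_C = 283.15 K and T_H = 305.05 K, so ΔT = 21.90 K.
COP_Carnot = T_C/ΔT = 283.15/21.90 = 12.93.
η_II = COP_actual/COP_Carnot = 4.392/12.93 = 0.3397.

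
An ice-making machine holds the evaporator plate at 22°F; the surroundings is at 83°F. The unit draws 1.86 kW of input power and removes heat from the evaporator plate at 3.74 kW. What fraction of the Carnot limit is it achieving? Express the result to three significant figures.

COP_actual = Q̇_C/Ẇ = 3.740/1.860 = 2.011.
In absolute terms T_C = 267.59 K and T_H = 301.48 K, so ΔT = 33.89 K.
COP_Carnot = T_C/ΔT = 267.59/33.89 = 7.896.
η_II = COP_actual/COP_Carnot = 2.011/7.896 = 0.2546.

0.255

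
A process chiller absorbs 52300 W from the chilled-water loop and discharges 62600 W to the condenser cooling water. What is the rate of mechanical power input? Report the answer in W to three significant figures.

10300 W

For a cyclic device the first law requires Q̇_H = Q̇_C + Ẇ.
Ẇ = Q̇_H − Q̇_C = 10300 W.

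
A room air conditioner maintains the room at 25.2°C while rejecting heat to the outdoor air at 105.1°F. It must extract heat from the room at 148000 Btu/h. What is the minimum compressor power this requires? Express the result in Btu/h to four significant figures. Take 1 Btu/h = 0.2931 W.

In absolute terms T_C = 298.35 K and T_H = 313.76 K, so ΔT = 15.41 K.
COP_Carnot = T_C/ΔT = 298.35/15.41 = 19.36.
Ẇ_min = Q̇/COP_Carnot = 148000/19.36 = 7645 Btu/h.

7645 Btu/h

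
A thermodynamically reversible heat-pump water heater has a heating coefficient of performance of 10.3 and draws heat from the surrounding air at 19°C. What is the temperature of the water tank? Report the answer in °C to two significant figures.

COP_HP = T_H/(T_H − T_C) rearranges to T_H = COP·T_C/(COP − 1).
With T_C = 292.15 K, T_H = 10.3 × 292.15/9.300 = 323.56 K.
Converting, 323.56 K = 50.41°C.

50 °C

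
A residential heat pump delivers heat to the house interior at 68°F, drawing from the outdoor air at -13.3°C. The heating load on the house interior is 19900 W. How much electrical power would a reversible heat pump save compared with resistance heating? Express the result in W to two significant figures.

18000 W

In absolute terms T_C = 259.85 K and T_H = 293.15 K, so ΔT = 33.30 K.
COP_Carnot = T_H/ΔT = 293.15/33.30 = 8.803.
Resistance heating needs Ẇ_res = Q̇_H = 19900 W; the reversible heat pump needs only Ẇ_hp = Q̇_H/COP = 2261 W.
Saving = 19900 − 2261 = 17640 W.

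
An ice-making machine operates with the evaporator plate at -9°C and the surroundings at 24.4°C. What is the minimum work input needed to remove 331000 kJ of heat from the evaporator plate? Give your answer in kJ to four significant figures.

In absolute terms T_C = 264.15 K and T_H = 297.55 K, so ΔT = 33.40 K.
The reversible limit is COP_R = T_C/ΔT = 7.909, so W_min = Q_C/COP = Q_C·ΔT/T_C.
W_min = 331000 × 33.40/264.15 = 41850 kJ.

41850 kJ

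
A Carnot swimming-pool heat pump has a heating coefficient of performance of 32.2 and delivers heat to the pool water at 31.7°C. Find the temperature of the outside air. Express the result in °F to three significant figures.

72.0 °F

COP_HP = T_H/(T_H − T_C) gives T_H − T_C = T_H/COP.
With T_H = 304.85 K, T_C = 304.85 × (1 − 1/32.2) = 295.38 K.
Converting, 295.38 K = 72.02°F.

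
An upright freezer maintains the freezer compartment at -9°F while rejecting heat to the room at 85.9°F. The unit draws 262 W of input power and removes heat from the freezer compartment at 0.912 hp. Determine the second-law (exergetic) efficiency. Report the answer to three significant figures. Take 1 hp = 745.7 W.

Converting, Q̇_C = 0.9120 hp = 680.1 W, so COP_actual = Q̇_C/Ẇ = 680.1/262.0 = 2.596.
In absolute terms T_C = 250.37 K and T_H = 303.09 K, so ΔT = 52.72 K.
COP_Carnot = T_C/ΔT = 250.37/52.72 = 4.749.
η_II = COP_actual/COP_Carnot = 2.596/4.749 = 0.5466.

0.547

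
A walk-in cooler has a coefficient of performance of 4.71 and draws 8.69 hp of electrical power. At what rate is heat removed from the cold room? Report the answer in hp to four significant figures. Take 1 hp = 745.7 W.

40.93 hp

Q̇_C = COP × Ẇ = 4.71 × 8.690 = 40.93 hp.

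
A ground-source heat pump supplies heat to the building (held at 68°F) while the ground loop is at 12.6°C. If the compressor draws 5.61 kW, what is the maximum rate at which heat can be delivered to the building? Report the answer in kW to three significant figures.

In absolute terms T_C = 285.75 K and T_H = 293.15 K, so ΔT = 7.400 K.
COP_Carnot = T_H/ΔT = 293.15/7.400 = 39.61.
Q̇_max = COP_Carnot × Ẇ = 39.61 × 5.610 kW = 222.2 kW.

222 kW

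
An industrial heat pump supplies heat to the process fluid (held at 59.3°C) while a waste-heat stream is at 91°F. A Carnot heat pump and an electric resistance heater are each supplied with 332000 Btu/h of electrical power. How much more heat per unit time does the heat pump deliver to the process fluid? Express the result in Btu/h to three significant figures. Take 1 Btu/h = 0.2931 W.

In absolute terms T_C = 305.93 K and T_H = 332.45 K, so ΔT = 26.52 K.
COP_Carnot = T_H/ΔT = 332.45/26.52 = 12.53.
The heat pump delivers Q̇_H = COP × Ẇ = 4162000 Btu/h; the resistance heater delivers Ẇ = 332000 Btu/h.
Extra = (COP − 1)·Ẇ = 3830000 Btu/h.

3830000 Btu/h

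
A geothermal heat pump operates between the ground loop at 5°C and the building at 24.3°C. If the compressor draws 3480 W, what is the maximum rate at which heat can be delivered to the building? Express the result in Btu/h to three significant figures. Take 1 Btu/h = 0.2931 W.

183000 Btu/h

In absolute terms T_C = 278.15 K and T_H = 297.45 K, so ΔT = 19.30 K.
COP_Carnot = T_H/ΔT = 297.45/19.30 = 15.41.
Q̇_max = COP_Carnot × Ẇ = 15.41 × 3480 W = 53630 W = 183000 Btu/h.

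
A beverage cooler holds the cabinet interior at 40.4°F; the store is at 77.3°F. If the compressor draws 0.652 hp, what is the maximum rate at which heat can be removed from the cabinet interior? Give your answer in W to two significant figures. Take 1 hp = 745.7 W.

In absolute terms T_C = 277.82 K and T_H = 298.32 K, so ΔT = 20.50 K.
COP_Carnot = T_C/ΔT = 277.82/20.50 = 13.55.
Q̇_max = COP_Carnot × Ẇ = 13.55 × 0.6520 hp = 8.836 hp = 6589 W.

6600 W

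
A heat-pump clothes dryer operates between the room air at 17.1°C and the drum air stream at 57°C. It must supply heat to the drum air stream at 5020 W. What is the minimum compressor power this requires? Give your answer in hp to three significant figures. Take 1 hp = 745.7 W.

In absolute terms T_C = 290.25 K and T_H = 330.15 K, so ΔT = 39.90 K.
COP_Carnot = T_H/ΔT = 330.15/39.90 = 8.274.
Ẇ_min = Q̇/COP_Carnot = 5020/8.274 = 606.7 W = 0.8136 hp.

0.814 hp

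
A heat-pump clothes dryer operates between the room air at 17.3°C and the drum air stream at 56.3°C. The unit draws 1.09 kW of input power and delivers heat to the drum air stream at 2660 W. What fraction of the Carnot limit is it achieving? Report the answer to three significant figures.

Converting, Q̇_H = 2660 W = 2.660 kW, so COP_actual = Q̇_H/Ẇ = 2.660/1.090 = 2.440.
In absolute terms T_C = 290.45 K and T_H = 329.45 K, so ΔT = 39.00 K.
COP_Carnot = T_H/ΔT = 329.45/39.00 = 8.447.
η_II = COP_actual/COP_Carnot = 2.440/8.447 = 0.2889.

0.289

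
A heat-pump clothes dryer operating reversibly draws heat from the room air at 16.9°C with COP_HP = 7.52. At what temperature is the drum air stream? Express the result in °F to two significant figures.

COP_HP = T_H/(T_H − T_C) rearranges to T_H = COP·T_C/(COP − 1).
With T_C = 290.05 K, T_H = 7.52 × 290.05/6.520 = 334.54 K.
Converting, 334.54 K = 142.50°F.

140 °F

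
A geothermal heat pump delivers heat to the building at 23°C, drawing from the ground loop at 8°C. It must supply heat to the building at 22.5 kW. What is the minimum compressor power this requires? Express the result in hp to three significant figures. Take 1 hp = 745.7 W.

1.53 hp

In absolute terms T_C = 281.15 K and T_H = 296.15 K, so ΔT = 15.00 K.
COP_Carnot = T_H/ΔT = 296.15/15.00 = 19.74.
Ẇ_min = Q̇/COP_Carnot = 22.50/19.74 = 1.140 kW = 1.528 hp.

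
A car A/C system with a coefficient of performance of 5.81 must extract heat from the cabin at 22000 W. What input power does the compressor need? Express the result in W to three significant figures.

3790 W

Ẇ = Q̇_C/COP = 22000/5.81 = 3787 W.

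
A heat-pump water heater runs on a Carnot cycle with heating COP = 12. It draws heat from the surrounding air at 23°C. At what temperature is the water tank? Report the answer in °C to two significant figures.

50 °C

COP_HP = T_H/(T_H − T_C) rearranges to T_H = COP·T_C/(COP − 1).
With T_C = 296.15 K, T_H = 12 × 296.15/11.00 = 323.07 K.
Converting, 323.07 K = 49.92°C.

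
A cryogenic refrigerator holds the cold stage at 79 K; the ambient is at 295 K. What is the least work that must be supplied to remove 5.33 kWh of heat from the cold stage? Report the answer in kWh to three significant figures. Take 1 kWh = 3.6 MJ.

14.6 kWh

The reservoir spacing is ΔT = 295 − 79 = 216.0 K.
The reversible limit is COP_R = T_C/ΔT = 0.3657, so W_min = Q_C/COP = Q_C·ΔT/T_C.
W_min = 5.330 × 216.0/79.00 = 14.57 kWh.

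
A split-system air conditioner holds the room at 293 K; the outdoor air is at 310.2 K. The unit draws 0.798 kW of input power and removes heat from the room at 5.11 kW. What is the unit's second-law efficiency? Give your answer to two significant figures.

0.38

COP_actual = Q̇_C/Ẇ = 5.110/0.7980 = 6.404.
The reservoir spacing is ΔT = 310.2 − 293 = 17.20 K.
COP_Carnot = T_C/ΔT = 293.00/17.20 = 17.03.
η_II = COP_actual/COP_Carnot = 6.404/17.03 = 0.3759.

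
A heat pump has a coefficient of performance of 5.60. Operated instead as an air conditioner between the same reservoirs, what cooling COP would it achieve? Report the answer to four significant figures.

4.600

Since Q_H = Q_C + W for any cycle, COP_R = Q_C/W = Q_H/W − 1.
COP_R = 5.60 − 1 = 4.60.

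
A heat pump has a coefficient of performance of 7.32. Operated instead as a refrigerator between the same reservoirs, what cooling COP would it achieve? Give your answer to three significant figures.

6.32

Since Q_H = Q_C + W for any cycle, COP_R = Q_C/W = Q_H/W − 1.
COP_R = 7.32 − 1 = 6.32.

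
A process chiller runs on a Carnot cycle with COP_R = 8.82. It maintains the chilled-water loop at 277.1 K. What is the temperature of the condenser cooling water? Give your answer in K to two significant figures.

COP_R = T_C/(T_H − T_C) gives T_H − T_C = T_C/COP.
With T_C = 277.10 K, T_H = 277.10 × (1 + 1/8.82) = 308.52 K.

310 K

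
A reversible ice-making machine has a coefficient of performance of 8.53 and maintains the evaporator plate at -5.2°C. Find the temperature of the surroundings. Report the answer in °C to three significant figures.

26.2 °C

COP_R = T_C/(T_H − T_C) gives T_H − T_C = T_C/COP.
With T_C = 267.95 K, T_H = 267.95 × (1 + 1/8.53) = 299.36 K.
Converting, 299.36 K = 26.21°C.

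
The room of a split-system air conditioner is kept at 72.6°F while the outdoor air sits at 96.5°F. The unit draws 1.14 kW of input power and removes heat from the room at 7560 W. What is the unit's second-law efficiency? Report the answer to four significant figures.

0.2978

Converting, Q̇_C = 7560 W = 7.560 kW, so COP_actual = Q̇_C/Ẇ = 7.560/1.140 = 6.632.
In absolute terms T_C = 295.71 K and T_H = 308.98 K, so ΔT = 13.28 K.
COP_Carnot = T_C/ΔT = 295.71/13.28 = 22.27.
η_II = COP_actual/COP_Carnot = 6.632/22.27 = 0.2978.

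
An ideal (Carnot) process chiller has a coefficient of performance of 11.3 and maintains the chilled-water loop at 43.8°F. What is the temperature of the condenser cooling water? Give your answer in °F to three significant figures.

COP_R = T_C/(T_H − T_C) gives T_H − T_C = T_C/COP.
With T_C = 279.71 K, T_H = 279.71 × (1 + 1/11.3) = 304.46 K.
Converting, 304.46 K = 88.35°F.

88.4 °F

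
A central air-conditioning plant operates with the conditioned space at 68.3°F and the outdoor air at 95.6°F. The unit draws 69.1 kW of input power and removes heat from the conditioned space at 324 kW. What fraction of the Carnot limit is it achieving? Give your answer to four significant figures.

COP_actual = Q̇_C/Ẇ = 324.0/69.10 = 4.689.
In absolute terms T_C = 293.32 K and T_H = 308.48 K, so ΔT = 15.17 K.
COP_Carnot = T_C/ΔT = 293.32/15.17 = 19.34.
η_II = COP_actual/COP_Carnot = 4.689/19.34 = 0.2424.

0.2424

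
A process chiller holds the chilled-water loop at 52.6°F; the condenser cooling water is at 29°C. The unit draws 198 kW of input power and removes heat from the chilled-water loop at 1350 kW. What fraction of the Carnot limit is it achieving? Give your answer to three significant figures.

0.421

COP_actual = Q̇_C/Ẇ = 1350/198.0 = 6.818.
In absolute terms T_C = 284.59 K and T_H = 302.15 K, so ΔT = 17.56 K.
COP_Carnot = T_C/ΔT = 284.59/17.56 = 16.21.
η_II = COP_actual/COP_Carnot = 6.818/16.21 = 0.4206.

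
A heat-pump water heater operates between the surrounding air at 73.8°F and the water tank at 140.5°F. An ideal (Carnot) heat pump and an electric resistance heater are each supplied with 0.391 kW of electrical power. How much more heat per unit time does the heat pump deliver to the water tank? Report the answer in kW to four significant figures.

In absolute terms T_C = 296.37 K and T_H = 333.43 K, so ΔT = 37.06 K.
COP_Carnot = T_H/ΔT = 333.43/37.06 = 8.998.
The heat pump delivers Q̇_H = COP × Ẇ = 3.518 kW; the resistance heater delivers Ẇ = 0.3910 kW.
Extra = (COP − 1)·Ẇ = 3.127 kW.

3.127 kW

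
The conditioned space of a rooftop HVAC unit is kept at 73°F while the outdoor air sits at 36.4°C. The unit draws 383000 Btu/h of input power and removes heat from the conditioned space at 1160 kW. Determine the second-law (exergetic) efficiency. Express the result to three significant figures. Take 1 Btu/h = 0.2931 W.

Converting, Q̇_C = 1160 kW = 3958000 Btu/h, so COP_actual = Q̇_C/Ẇ = 3958000/383000 = 10.33.
In absolute terms T_C = 295.93 K and T_H = 309.55 K, so ΔT = 13.62 K.
COP_Carnot = T_C/ΔT = 295.93/13.62 = 21.72.
η_II = COP_actual/COP_Carnot = 10.33/21.72 = 0.4757.

0.476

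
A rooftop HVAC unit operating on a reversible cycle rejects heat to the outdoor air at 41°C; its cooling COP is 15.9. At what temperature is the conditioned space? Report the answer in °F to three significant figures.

72.3 °F

For a Carnot refrigerator COP_R = T_C/(T_H − T_C), so T_C = COP·T_H/(1 + COP).
With T_H = 314.15 K, T_C = 15.9 × 314.15/16.90 = 295.56 K.
Converting, 295.56 K = 72.34°F.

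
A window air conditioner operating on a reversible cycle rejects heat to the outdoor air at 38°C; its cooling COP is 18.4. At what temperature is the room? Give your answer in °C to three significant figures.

For a Carnot refrigerator COP_R = T_C/(T_H − T_C), so T_C = COP·T_H/(1 + COP).
With T_H = 311.15 K, T_C = 18.4 × 311.15/19.40 = 295.11 K.
Converting, 295.11 K = 21.96°C.

22.0 °C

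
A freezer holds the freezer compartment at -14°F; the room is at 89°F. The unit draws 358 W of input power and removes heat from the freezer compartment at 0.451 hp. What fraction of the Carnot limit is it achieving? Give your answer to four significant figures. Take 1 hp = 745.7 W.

0.2171

Converting, Q̇_C = 0.4510 hp = 336.3 W, so COP_actual = Q̇_C/Ẇ = 336.3/358.0 = 0.9394.
In absolute terms T_C = 247.59 K and T_H = 304.82 K, so ΔT = 57.22 K.
COP_Carnot = T_C/ΔT = 247.59/57.22 = 4.327.
η_II = COP_actual/COP_Carnot = 0.9394/4.327 = 0.2171.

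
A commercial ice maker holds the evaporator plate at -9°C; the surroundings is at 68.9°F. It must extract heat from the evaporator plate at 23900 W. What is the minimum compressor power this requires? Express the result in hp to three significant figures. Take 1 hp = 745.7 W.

In absolute terms T_C = 264.15 K and T_H = 293.65 K, so ΔT = 29.50 K.
COP_Carnot = T_C/ΔT = 264.15/29.50 = 8.954.
Ẇ_min = Q̇/COP_Carnot = 23900/8.954 = 2669 W = 3.579 hp.

3.58 hp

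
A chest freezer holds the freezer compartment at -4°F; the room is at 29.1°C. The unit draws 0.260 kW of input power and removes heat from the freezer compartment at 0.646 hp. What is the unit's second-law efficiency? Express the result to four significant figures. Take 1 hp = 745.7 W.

0.3594

Converting, Q̇_C = 0.6460 hp = 0.4817 kW, so COP_actual = Q̇_C/Ẇ = 0.4817/0.2600 = 1.853.
In absolute terms T_C = 253.15 K and T_H = 302.25 K, so ΔT = 49.10 K.
COP_Carnot = T_C/ΔT = 253.15/49.10 = 5.156.
η_II = COP_actual/COP_Carnot = 1.853/5.156 = 0.3594.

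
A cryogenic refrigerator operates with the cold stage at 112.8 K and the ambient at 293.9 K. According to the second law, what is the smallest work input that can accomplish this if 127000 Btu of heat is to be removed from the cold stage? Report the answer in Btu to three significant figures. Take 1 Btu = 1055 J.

204000 Btu

The reservoir spacing is ΔT = 293.9 − 112.8 = 181.1 K.
The reversible limit is COP_R = T_C/ΔT = 0.6229, so W_min = Q_C/COP = Q_C·ΔT/T_C.
W_min = 127000 × 181.1/112.80 = 203900 Btu.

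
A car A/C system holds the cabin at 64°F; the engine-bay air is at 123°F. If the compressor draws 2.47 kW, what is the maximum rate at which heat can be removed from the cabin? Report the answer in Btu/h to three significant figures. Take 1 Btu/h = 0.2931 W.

In absolute terms T_C = 290.93 K and T_H = 323.71 K, so ΔT = 32.78 K.
COP_Carnot = T_C/ΔT = 290.93/32.78 = 8.876.
Q̇_max = COP_Carnot × Ẇ = 8.876 × 2.470 kW = 21.92 kW = 74800 Btu/h.

74800 Btu/h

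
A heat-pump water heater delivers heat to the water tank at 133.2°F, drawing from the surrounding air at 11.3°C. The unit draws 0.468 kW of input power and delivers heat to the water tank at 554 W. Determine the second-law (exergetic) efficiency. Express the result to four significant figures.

0.1615

Converting, Q̇_H = 554.0 W = 0.5540 kW, so COP_actual = Q̇_H/Ẇ = 0.5540/0.4680 = 1.184.
In absolute terms T_C = 284.45 K and T_H = 329.37 K, so ΔT = 44.92 K.
COP_Carnot = T_H/ΔT = 329.37/44.92 = 7.332.
η_II = COP_actual/COP_Carnot = 1.184/7.332 = 0.1615.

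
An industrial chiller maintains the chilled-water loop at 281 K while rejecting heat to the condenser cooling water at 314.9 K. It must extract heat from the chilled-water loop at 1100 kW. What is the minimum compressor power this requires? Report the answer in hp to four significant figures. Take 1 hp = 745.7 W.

The reservoir spacing is ΔT = 314.9 − 281 = 33.90 K.
COP_Carnot = T_C/ΔT = 281.00/33.90 = 8.289.
Ẇ_min = Q̇/COP_Carnot = 1100/8.289 = 132.7 kW = 178.0 hp.

178.0 hp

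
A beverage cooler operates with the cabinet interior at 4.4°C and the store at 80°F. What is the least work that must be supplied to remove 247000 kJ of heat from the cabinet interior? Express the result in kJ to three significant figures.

In absolute terms T_C = 277.55 K and T_H = 299.82 K, so ΔT = 22.27 K.
The reversible limit is COP_R = T_C/ΔT = 12.46, so W_min = Q_C/COP = Q_C·ΔT/T_C.
W_min = 247000 × 22.27/277.55 = 19820 kJ.

19800 kJ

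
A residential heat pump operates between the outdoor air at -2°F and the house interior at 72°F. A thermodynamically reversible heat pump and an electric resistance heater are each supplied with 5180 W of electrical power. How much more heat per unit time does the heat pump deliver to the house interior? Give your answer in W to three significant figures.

32000 W

In absolute terms T_C = 254.26 K and T_H = 295.37 K, so ΔT = 41.11 K.
COP_Carnot = T_H/ΔT = 295.37/41.11 = 7.185.
The heat pump delivers Q̇_H = COP × Ẇ = 37220 W; the resistance heater delivers Ẇ = 5180 W.
Extra = (COP − 1)·Ẇ = 32040 W.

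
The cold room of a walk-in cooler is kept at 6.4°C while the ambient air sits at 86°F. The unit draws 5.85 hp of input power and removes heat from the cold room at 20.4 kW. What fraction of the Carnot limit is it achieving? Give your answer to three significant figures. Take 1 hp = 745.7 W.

0.395

Converting, Q̇_C = 20.40 kW = 27.36 hp, so COP_actual = Q̇_C/Ẇ = 27.36/5.850 = 4.676.
In absolute terms T_C = 279.55 K and T_H = 303.15 K, so ΔT = 23.60 K.
COP_Carnot = T_C/ΔT = 279.55/23.60 = 11.85.
η_II = COP_actual/COP_Carnot = 4.676/11.85 = 0.3948.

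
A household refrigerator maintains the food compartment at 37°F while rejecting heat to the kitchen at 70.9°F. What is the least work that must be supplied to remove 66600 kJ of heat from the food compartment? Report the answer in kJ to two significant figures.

4500 kJ

In absolute terms T_C = 275.93 K and T_H = 294.76 K, so ΔT = 18.83 K.
The reversible limit is COP_R = T_C/ΔT = 14.65, so W_min = Q_C/COP = Q_C·ΔT/T_C.
W_min = 66600 × 18.83/275.93 = 4546 kJ.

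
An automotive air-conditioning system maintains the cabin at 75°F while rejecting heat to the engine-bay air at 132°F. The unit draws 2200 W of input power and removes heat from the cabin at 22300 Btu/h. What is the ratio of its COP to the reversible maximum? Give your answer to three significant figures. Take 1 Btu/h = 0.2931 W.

0.317

Converting, Q̇_C = 22300 Btu/h = 6536 W, so COP_actual = Q̇_C/Ẇ = 6536/2200 = 2.971.
In absolute terms T_C = 297.04 K and T_H = 328.71 K, so ΔT = 31.67 K.
COP_Carnot = T_C/ΔT = 297.04/31.67 = 9.380.
η_II = COP_actual/COP_Carnot = 2.971/9.380 = 0.3167.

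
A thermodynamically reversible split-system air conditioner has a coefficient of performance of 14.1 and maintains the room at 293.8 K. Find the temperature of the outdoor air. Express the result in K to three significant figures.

COP_R = T_C/(T_H − T_C) gives T_H − T_C = T_C/COP.
With T_C = 293.80 K, T_H = 293.80 × (1 + 1/14.1) = 314.64 K.

315 K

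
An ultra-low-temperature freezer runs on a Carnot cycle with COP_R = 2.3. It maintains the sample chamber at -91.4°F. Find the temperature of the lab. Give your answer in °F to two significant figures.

COP_R = T_C/(T_H − T_C) gives T_H − T_C = T_C/COP.
With T_C = 204.59 K, T_H = 204.59 × (1 + 1/2.3) = 293.55 K.
Converting, 293.55 K = 68.72°F.

69 °F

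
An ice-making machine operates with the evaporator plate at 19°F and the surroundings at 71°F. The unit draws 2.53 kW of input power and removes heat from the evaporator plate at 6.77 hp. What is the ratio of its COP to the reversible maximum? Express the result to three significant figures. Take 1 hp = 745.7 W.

Converting, Q̇_C = 6.770 hp = 5.048 kW, so COP_actual = Q̇_C/Ẇ = 5.048/2.530 = 1.995.
In absolute terms T_C = 265.93 K and T_H = 294.82 K, so ΔT = 28.89 K.
COP_Carnot = T_C/ΔT = 265.93/28.89 = 9.205.
η_II = COP_actual/COP_Carnot = 1.995/9.205 = 0.2168.

0.217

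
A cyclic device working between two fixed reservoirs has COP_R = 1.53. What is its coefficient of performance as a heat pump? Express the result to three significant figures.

2.53

The first law on one cycle gives Q_H = Q_C + W, so Q_H/W = Q_C/W + 1.
COP_HP = COP_R + 1 = 1.53 + 1 = 2.53.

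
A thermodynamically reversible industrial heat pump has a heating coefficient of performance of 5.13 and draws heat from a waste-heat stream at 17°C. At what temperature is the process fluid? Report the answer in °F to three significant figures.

189 °F

COP_HP = T_H/(T_H − T_C) rearranges to T_H = COP·T_C/(COP − 1).
With T_C = 290.15 K, T_H = 5.13 × 290.15/4.130 = 360.40 K.
Converting, 360.40 K = 189.06°F.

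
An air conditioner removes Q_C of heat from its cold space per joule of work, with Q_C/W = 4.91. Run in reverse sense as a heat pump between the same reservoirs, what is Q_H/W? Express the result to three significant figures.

The first law on one cycle gives Q_H = Q_C + W, so Q_H/W = Q_C/W + 1.
COP_HP = COP_R + 1 = 4.91 + 1 = 5.91.

5.91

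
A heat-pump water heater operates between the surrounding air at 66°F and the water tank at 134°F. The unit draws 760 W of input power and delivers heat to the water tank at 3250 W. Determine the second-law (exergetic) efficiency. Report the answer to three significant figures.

0.490

COP_actual = Q̇_H/Ẇ = 3250/760.0 = 4.276.
In absolute terms T_C = 292.04 K and T_H = 329.82 K, so ΔT = 37.78 K.
COP_Carnot = T_H/ΔT = 329.82/37.78 = 8.730.
η_II = COP_actual/COP_Carnot = 4.276/8.730 = 0.4898.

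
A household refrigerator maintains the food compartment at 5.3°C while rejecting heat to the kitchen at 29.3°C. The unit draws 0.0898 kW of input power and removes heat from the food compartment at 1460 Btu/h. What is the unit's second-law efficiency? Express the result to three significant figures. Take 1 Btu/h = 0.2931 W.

0.411

Converting, Q̇_C = 1460 Btu/h = 0.4279 kW, so COP_actual = Q̇_C/Ẇ = 0.4279/0.08980 = 4.765.
In absolute terms T_C = 278.45 K and T_H = 302.45 K, so ΔT = 24.00 K.
COP_Carnot = T_C/ΔT = 278.45/24.00 = 11.60.
η_II = COP_actual/COP_Carnot = 4.765/11.60 = 0.4107.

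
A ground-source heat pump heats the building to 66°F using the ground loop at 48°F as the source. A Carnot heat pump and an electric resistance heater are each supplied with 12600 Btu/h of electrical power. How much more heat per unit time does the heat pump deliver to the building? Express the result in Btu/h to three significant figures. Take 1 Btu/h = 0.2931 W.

355000 Btu/h

In absolute terms T_C = 282.04 K and T_H = 292.04 K, so ΔT = 10.00 K.
COP_Carnot = T_H/ΔT = 292.04/10.00 = 29.20.
The heat pump delivers Q̇_H = COP × Ẇ = 368000 Btu/h; the resistance heater delivers Ẇ = 12600 Btu/h.
Extra = (COP − 1)·Ẇ = 355400 Btu/h.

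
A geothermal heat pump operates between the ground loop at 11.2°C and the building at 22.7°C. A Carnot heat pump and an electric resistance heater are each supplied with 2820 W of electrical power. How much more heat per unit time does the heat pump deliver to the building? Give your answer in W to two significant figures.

In absolute terms T_C = 284.35 K and T_H = 295.85 K, so ΔT = 11.50 K.
COP_Carnot = T_H/ΔT = 295.85/11.50 = 25.73.
The heat pump delivers Q̇_H = COP × Ẇ = 72550 W; the resistance heater delivers Ẇ = 2820 W.
Extra = (COP − 1)·Ẇ = 69730 W.

70000 W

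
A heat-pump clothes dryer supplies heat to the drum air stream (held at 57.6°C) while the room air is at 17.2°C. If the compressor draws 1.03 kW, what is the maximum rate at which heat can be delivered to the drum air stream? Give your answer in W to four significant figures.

8432 W

In absolute terms T_C = 290.35 K and T_H = 330.75 K, so ΔT = 40.40 K.
COP_Carnot = T_H/ΔT = 330.75/40.40 = 8.187.
Q̇_max = COP_Carnot × Ẇ = 8.187 × 1.030 kW = 8.432 kW = 8432 W.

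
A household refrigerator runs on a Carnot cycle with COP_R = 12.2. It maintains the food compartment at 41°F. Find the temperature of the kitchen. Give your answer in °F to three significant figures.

COP_R = T_C/(T_H − T_C) gives T_H − T_C = T_C/COP.
With T_C = 278.15 K, T_H = 278.15 × (1 + 1/12.2) = 300.95 K.
Converting, 300.95 K = 82.04°F.

82.0 °F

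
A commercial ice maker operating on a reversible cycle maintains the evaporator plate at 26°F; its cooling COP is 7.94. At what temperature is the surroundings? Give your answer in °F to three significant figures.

COP_R = T_C/(T_H − T_C) gives T_H − T_C = T_C/COP.
With T_C = 269.82 K, T_H = 269.82 × (1 + 1/7.94) = 303.80 K.
Converting, 303.80 K = 87.17°F.

87.2 °F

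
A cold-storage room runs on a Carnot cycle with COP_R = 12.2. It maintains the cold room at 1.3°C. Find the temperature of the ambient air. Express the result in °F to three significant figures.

COP_R = T_C/(T_H − T_C) gives T_H − T_C = T_C/COP.
With T_C = 274.45 K, T_H = 274.45 × (1 + 1/12.2) = 296.95 K.
Converting, 296.95 K = 74.83°F.

74.8 °F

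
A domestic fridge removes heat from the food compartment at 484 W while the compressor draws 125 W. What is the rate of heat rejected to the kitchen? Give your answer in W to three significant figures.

609 W

For a cyclic device the first law requires Q̇_H = Q̇_C + Ẇ.
Q̇_H = Q̇_C + Ẇ = 609.0 W.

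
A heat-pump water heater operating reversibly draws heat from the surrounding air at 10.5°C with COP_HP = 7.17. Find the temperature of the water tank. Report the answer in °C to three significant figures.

56.5 °C

COP_HP = T_H/(T_H − T_C) rearranges to T_H = COP·T_C/(COP − 1).
With T_C = 283.65 K, T_H = 7.17 × 283.65/6.170 = 329.62 K.
Converting, 329.62 K = 56.47°C.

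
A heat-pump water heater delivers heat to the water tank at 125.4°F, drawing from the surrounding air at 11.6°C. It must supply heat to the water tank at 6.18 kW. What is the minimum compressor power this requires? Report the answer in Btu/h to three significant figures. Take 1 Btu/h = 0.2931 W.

In absolute terms T_C = 284.75 K and T_H = 325.04 K, so ΔT = 40.29 K.
COP_Carnot = T_H/ΔT = 325.04/40.29 = 8.068.
Ẇ_min = Q̇/COP_Carnot = 6.180/8.068 = 0.7660 kW = 2614 Btu/h.

2610 Btu/h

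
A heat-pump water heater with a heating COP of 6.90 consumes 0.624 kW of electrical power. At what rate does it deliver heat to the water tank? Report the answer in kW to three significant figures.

4.31 kW

Q̇_H = COP_HP × Ẇ = 6.90 × 0.6240 = 4.306 kW.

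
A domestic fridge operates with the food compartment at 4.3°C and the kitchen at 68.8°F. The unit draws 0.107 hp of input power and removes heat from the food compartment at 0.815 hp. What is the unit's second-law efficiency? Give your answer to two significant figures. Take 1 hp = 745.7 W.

COP_actual = Q̇_C/Ẇ = 0.8150/0.1070 = 7.617.
In absolute terms T_C = 277.45 K and T_H = 293.59 K, so ΔT = 16.14 K.
COP_Carnot = T_C/ΔT = 277.45/16.14 = 17.19.
η_II = COP_actual/COP_Carnot = 7.617/17.19 = 0.4432.

0.44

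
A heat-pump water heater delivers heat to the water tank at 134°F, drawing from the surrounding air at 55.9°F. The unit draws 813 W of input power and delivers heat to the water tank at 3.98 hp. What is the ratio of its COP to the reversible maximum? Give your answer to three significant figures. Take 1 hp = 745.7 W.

0.480

Converting, Q̇_H = 3.980 hp = 2968 W, so COP_actual = Q̇_H/Ẇ = 2968/813.0 = 3.651.
In absolute terms T_C = 286.43 K and T_H = 329.82 K, so ΔT = 43.39 K.
COP_Carnot = T_H/ΔT = 329.82/43.39 = 7.601.
η_II = COP_actual/COP_Carnot = 3.651/7.601 = 0.4802.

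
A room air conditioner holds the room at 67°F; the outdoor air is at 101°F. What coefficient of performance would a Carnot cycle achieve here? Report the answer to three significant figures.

In absolute terms T_C = 292.59 K and T_H = 311.48 K, so ΔT = 18.89 K.
For a reversible cycle, COP_Carnot = T_C/ΔT = 292.59/18.89 = 15.49.

15.5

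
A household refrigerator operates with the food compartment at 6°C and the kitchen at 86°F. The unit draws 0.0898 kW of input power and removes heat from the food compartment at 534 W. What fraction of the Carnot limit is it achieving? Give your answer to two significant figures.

0.51

Converting, Q̇_C = 534.0 W = 0.5340 kW, so COP_actual = Q̇_C/Ẇ = 0.5340/0.08980 = 5.947.
In absolute terms T_C = 279.15 K and T_H = 303.15 K, so ΔT = 24.00 K.
COP_Carnot = T_C/ΔT = 279.15/24.00 = 11.63.
η_II = COP_actual/COP_Carnot = 5.947/11.63 = 0.5113.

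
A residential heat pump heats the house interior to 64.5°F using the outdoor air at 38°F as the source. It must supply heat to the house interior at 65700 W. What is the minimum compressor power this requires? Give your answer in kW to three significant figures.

3.32 kW

In absolute terms T_C = 276.48 K and T_H = 291.21 K, so ΔT = 14.72 K.
COP_Carnot = T_H/ΔT = 291.21/14.72 = 19.78.
Ẇ_min = Q̇/COP_Carnot = 65700/19.78 = 3322 W = 3.322 kW.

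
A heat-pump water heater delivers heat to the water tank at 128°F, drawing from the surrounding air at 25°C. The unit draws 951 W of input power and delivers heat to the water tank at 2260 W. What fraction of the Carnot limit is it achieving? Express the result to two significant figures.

COP_actual = Q̇_H/Ẇ = 2260/951.0 = 2.376.
In absolute terms T_C = 298.15 K and T_H = 326.48 K, so ΔT = 28.33 K.
COP_Carnot = T_H/ΔT = 326.48/28.33 = 11.52.
η_II = COP_actual/COP_Carnot = 2.376/11.52 = 0.2062.

0.21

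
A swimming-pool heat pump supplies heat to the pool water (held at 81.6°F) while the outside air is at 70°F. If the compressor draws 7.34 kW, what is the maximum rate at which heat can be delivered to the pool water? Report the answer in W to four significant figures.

In absolute terms T_C = 294.26 K and T_H = 300.71 K, so ΔT = 6.444 K.
COP_Carnot = T_H/ΔT = 300.71/6.444 = 46.66.
Q̇_max = COP_Carnot × Ẇ = 46.66 × 7.340 kW = 342.5 kW = 342500 W.

342500 W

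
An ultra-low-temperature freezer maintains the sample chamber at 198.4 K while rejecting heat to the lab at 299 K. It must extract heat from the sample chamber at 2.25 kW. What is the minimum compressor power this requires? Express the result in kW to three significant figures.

1.14 kW

The reservoir spacing is ΔT = 299 − 198.4 = 100.6 K.
COP_Carnot = T_C/ΔT = 198.40/100.6 = 1.972.
Ẇ_min = Q̇/COP_Carnot = 2.250/1.972 = 1.141 kW.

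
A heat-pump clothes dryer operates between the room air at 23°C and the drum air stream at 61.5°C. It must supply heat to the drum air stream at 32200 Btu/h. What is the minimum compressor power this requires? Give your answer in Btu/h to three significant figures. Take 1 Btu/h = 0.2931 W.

In absolute terms T_C = 296.15 K and T_H = 334.65 K, so ΔT = 38.50 K.
COP_Carnot = T_H/ΔT = 334.65/38.50 = 8.692.
Ẇ_min = Q̇/COP_Carnot = 32200/8.692 = 3704 Btu/h.

3700 Btu/h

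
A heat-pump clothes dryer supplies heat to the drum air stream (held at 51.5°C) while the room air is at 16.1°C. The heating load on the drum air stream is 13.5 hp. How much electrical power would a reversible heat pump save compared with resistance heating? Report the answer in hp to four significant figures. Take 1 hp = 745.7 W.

12.03 hp

In absolute terms T_C = 289.25 K and T_H = 324.65 K, so ΔT = 35.40 K.
COP_Carnot = T_H/ΔT = 324.65/35.40 = 9.171.
Resistance heating needs Ẇ_res = Q̇_H = 13.50 hp; the reversible heat pump needs only Ẇ_hp = Q̇_H/COP = 1.472 hp.
Saving = 13.50 − 1.472 = 12.03 hp.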